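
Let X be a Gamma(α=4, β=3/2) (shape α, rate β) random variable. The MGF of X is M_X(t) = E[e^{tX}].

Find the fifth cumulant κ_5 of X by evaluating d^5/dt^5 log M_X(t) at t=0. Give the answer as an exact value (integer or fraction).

M_X(t) = 81/(16*(3/2 - t)^4)
K_X(t) = log M_X(t) = -4*log(3/2 - t) - 4*log(2) + 4*log(3)
K′(t) = -8/(2*t - 3)
K′′(t) = 16/(4*t^2 - 12*t + 9)
K′′′(t) = -64/(8*t^3 - 36*t^2 + 54*t - 27)
K′′′′(t) = 384/(16*t^4 - 96*t^3 + 216*t^2 - 216*t + 81)
K′′′′′(t) = -3072/(32*t^5 - 240*t^4 + 720*t^3 - 1080*t^2 + 810*t - 243)

κ_5 = K′′′′′(0) = 1024/81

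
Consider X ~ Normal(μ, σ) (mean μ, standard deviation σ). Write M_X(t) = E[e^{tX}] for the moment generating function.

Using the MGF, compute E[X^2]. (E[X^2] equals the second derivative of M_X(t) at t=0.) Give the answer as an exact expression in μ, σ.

E[X^2] = M^(2)(0) = μ^2 + σ^2

M_X(t) = e^(μ*t + σ^2*t^2/2)
M^(2)(t) = μ^2*e^(μ*t)*e^(σ^2*t^2/2) + 2*μ*σ^2*t*e^(μ*t)*e^(σ^2*t^2/2) + σ^4*t^2*e^(μ*t)*e^(σ^2*t^2/2) + σ^2*e^(μ*t)*e^(σ^2*t^2/2)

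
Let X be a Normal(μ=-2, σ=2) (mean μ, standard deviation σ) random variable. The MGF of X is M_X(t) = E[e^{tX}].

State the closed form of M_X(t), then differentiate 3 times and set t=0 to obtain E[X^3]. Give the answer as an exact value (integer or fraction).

M_X(t) = e^(2*t^2 - 2*t)
M′(t) = 4*t*e^(-2*t)*e^(2*t^2) - 2*e^(-2*t)*e^(2*t^2)
M′′(t) = (16*t^2*e^(2*t^2) - 16*t*e^(2*t^2) + 8*e^(2*t^2))*e^(-2*t)
M′′′(t) = (64*t^3*e^(2*t^2) - 96*t^2*e^(2*t^2) + 96*t*e^(2*t^2) - 32*e^(2*t^2))*e^(-2*t)

E[X^3] = M′′′(0) = -32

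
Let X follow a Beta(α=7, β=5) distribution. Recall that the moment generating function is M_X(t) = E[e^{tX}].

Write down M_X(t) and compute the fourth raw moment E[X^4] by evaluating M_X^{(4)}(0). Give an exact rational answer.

E[X^4] = D^4[M](0) = 2/13

M_X(t) = ₁F₁(7; 12; t)
D^4[M](t) = 2*₁F₁(11; 16; t)/13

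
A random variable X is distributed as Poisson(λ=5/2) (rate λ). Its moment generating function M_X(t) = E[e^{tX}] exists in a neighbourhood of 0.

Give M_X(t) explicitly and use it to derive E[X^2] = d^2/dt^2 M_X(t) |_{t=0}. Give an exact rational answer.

M_X(t) = e^(5*e^(t)/2 - 5/2)
M′(t) = 5*e^(-5/2)*e^(t)*e^(5*e^(t)/2)/2
M′′(t) = (25*e^(2*t)*e^(5*e^(t)/2) + 10*e^(t)*e^(5*e^(t)/2))*e^(-5/2)/4

E[X^2] = M′′(0) = 35/4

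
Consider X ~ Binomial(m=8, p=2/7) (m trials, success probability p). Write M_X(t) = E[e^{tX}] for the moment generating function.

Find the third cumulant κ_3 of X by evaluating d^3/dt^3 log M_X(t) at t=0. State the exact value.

M_X(t) = (2*e^(t)/7 + 5/7)^8
K_X(t) = log M_X(t) = 8*log(2*e^(t)/7 + 5/7)
K′(t) = 16*e^(t)/(2*e^(t) + 5)
K′′(t) = 80*e^(t)/(4*e^(2*t) + 20*e^(t) + 25)
K′′′(t) = (-160*e^(2*t) + 400*e^(t))/(8*e^(3*t) + 60*e^(2*t) + 150*e^(t) + 125)

κ_3 = K′′′(0) = 240/343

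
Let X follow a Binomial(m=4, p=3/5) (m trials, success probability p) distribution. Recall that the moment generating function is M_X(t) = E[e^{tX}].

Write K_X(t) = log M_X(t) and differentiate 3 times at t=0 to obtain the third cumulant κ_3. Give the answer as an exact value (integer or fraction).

M_X(t) = (3*e^(t)/5 + 2/5)^4
K_X(t) = log M_X(t) = 4*log(3*e^(t)/5 + 2/5)
dK/dt = 12*e^(t)/(3*e^(t) + 2)
d^2K/dt^2 = 24*e^(t)/(9*e^(2*t) + 12*e^(t) + 4)
d^3K/dt^3 = (-72*e^(2*t) + 48*e^(t))/(27*e^(3*t) + 54*e^(2*t) + 36*e^(t) + 8)

κ_3 = d^3K/dt^3 |_{t=0} = -24/125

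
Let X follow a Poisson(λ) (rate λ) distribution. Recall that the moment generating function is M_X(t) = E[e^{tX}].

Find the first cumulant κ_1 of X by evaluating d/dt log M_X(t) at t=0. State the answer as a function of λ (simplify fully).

M_X(t) = e^(λ*(e^(t) - 1))
K_X(t) = log M_X(t) = λ*(e^(t) - 1)
K′(t) = λ*e^(t)

κ_1 = K′(0) = λ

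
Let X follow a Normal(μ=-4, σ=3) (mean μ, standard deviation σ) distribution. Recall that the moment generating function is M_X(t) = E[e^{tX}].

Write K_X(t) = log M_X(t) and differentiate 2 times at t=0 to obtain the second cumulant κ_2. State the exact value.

κ_2 = d^2K/dt^2 |_{t=0} = 9

M_X(t) = e^(9*t^2/2 - 4*t)
K_X(t) = log M_X(t) = 9*t^2/2 - 4*t
dK/dt = 9*t - 4
d^2K/dt^2 = 9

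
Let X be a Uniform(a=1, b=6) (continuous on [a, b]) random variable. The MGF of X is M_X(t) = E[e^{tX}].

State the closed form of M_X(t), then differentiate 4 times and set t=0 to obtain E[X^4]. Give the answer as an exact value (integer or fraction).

E[X^4] = d^4M/dt^4 |_{t=0} = 311

M_X(t) = (e^(6*t) - e^(t))/(5*t)
dM/dt = (6*t*e^(6*t) - t*e^(t) - e^(6*t) + e^(t))/(5*t^2)
d^2M/dt^2 = (36*t^2*e^(6*t) - t^2*e^(t) - 12*t*e^(6*t) + 2*t*e^(t) + 2*e^(6*t) - 2*e^(t))/(5*t^3)
d^3M/dt^3 = (216*t^3*e^(6*t) - t^3*e^(t) - 108*t^2*e^(6*t) + 3*t^2*e^(t) + 36*t*e^(6*t) - 6*t*e^(t) - 6*e^(6*t) + 6*e^(t))/(5*t^4)
d^4M/dt^4 = (1296*t^4*e^(6*t) - t^4*e^(t) - 864*t^3*e^(6*t) + 4*t^3*e^(t) + 432*t^2*e^(6*t) - 12*t^2*e^(t) - 144*t*e^(6*t) + 24*t*e^(t) + 24*e^(6*t) - 24*e^(t))/(5*t^5)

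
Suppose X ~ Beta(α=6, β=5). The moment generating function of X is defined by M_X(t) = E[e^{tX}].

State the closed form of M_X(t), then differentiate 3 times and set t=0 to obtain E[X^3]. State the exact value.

M_X(t) = ₁F₁(6; 11; t)
D^3[M](t) = 28*₁F₁(9; 14; t)/143

E[X^3] = D^3[M](0) = 28/143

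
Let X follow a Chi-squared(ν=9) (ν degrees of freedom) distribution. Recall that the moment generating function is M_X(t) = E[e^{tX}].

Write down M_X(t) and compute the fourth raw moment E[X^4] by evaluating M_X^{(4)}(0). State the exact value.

E[X^4] = M′′′′(0) = 19305

M_X(t) = (1 - 2*t)^(-9/2)
M′(t) = -9/(32*t^5*√(1 - 2*t) - 80*t^4*√(1 - 2*t) + 80*t^3*√(1 - 2*t) - 40*t^2*√(1 - 2*t) + 10*t*√(1 - 2*t) - √(1 - 2*t))
M′′(t) = 99/(64*t^6*√(1 - 2*t) - 192*t^5*√(1 - 2*t) + 240*t^4*√(1 - 2*t) - 160*t^3*√(1 - 2*t) + 60*t^2*√(1 - 2*t) - 12*t*√(1 - 2*t) + √(1 - 2*t))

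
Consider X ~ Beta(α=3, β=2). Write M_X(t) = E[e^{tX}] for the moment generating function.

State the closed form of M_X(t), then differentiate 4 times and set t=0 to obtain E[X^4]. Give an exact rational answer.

E[X^4] = d^4M/dt^4 |_{t=0} = 3/14

M_X(t) = ₁F₁(3; 5; t)
dM/dt = 3*₁F₁(4; 6; t)/5
d^2M/dt^2 = 2*₁F₁(5; 7; t)/5
d^3M/dt^3 = 2*₁F₁(6; 8; t)/7
d^4M/dt^4 = 3*₁F₁(7; 9; t)/14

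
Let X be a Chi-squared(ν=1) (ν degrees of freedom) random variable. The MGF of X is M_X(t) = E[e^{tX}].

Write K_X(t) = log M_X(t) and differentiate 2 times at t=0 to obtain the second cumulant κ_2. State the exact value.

κ_2 = d^2K/dt^2 |_{t=0} = 2

M_X(t) = 1/√(1 - 2*t)
K_X(t) = log M_X(t) = -log(1 - 2*t)/2
dK/dt = -1/(2*t - 1)
d^2K/dt^2 = 2/(4*t^2 - 4*t + 1)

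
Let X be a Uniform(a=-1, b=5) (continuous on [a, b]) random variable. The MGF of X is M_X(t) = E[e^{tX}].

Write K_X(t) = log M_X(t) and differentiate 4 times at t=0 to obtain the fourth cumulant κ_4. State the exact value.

M_X(t) = (e^(5*t) - e^(-t))/(6*t)
K_X(t) = log M_X(t) = -log(t) + log(e^(5*t) - e^(-t)) - log(6)
dK/dt = (5*t*e^(6*t) + t - e^(6*t) + 1)/(t*e^(6*t) - t)
d^2K/dt^2 = (-36*t^2*e^(6*t) + e^(12*t) - 2*e^(6*t) + 1)/(t^2*e^(12*t) - 2*t^2*e^(6*t) + t^2)
d^3K/dt^3 = (216*t^3*e^(12*t) + 216*t^3*e^(6*t) - 2*e^(18*t) + 6*e^(12*t) - 6*e^(6*t) + 2)/(t^3*e^(18*t) - 3*t^3*e^(12*t) + 3*t^3*e^(6*t) - t^3)

κ_4 = d^4K/dt^4 |_{t=0} = -54/5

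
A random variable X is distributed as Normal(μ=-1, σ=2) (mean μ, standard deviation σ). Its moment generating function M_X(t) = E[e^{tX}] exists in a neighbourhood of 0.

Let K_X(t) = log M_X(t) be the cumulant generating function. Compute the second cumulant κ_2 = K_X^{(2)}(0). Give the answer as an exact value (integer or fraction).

M_X(t) = e^(2*t^2 - t)
K_X(t) = log M_X(t) = 2*t^2 - t
dK/dt = 4*t - 1
d^2K/dt^2 = 4

κ_2 = d^2K/dt^2 |_{t=0} = 4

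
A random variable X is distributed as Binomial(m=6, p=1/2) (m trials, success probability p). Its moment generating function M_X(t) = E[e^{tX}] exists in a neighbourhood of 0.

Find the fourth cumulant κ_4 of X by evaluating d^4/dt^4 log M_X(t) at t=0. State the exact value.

M_X(t) = (e^(t)/2 + 1/2)^6
K_X(t) = log M_X(t) = 6*log(e^(t)/2 + 1/2)
dK/dt = 6*e^(t)/(e^(t) + 1)
d^2K/dt^2 = 6*e^(t)/(e^(2*t) + 2*e^(t) + 1)
d^3K/dt^3 = (-6*e^(2*t) + 6*e^(t))/(e^(3*t) + 3*e^(2*t) + 3*e^(t) + 1)
d^4K/dt^4 = (6*e^(3*t) - 24*e^(2*t) + 6*e^(t))/(e^(4*t) + 4*e^(3*t) + 6*e^(2*t) + 4*e^(t) + 1)

κ_4 = d^4K/dt^4 |_{t=0} = -3/4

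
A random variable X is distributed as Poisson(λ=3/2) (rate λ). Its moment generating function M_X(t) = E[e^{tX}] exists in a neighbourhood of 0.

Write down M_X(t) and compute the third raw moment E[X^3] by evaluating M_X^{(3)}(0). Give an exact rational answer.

M_X(t) = e^(3*e^(t)/2 - 3/2)
D^3[M](t) = (27*e^(3*t)*e^(3*e^(t)/2) + 54*e^(2*t)*e^(3*e^(t)/2) + 12*e^(t)*e^(3*e^(t)/2))*e^(-3/2)/8

E[X^3] = D^3[M](0) = 93/8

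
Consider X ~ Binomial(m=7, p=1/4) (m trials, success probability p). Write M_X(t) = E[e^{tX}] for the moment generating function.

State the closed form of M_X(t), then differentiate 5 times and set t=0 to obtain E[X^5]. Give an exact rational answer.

M_X(t) = (e^(t)/4 + 3/4)^7
D^5[M](t) = 16807*e^(7*t)/16384 + 5103*e^(6*t)/512 + 590625*e^(5*t)/16384 + 945*e^(4*t)/16 + 688905*e^(3*t)/16384 + 5103*e^(2*t)/512 + 5103*e^(t)/16384

E[X^5] = D^5[M](0) = 20279/128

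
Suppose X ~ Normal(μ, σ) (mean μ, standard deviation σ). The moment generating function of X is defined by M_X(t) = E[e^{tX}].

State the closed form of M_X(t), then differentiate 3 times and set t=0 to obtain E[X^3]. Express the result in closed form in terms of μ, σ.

M_X(t) = e^(μ*t + σ^2*t^2/2)

E[X^3] = M^(3)(0) = μ*(μ^2 + 3*σ^2)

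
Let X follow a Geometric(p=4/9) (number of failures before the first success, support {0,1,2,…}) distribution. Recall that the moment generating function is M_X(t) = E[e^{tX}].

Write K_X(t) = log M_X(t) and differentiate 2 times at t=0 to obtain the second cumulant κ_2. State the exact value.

M_X(t) = 4/(9*(1 - 5*e^(t)/9))
K_X(t) = log M_X(t) = -log(1 - 5*e^(t)/9) - 2*log(3) + 2*log(2)
dK/dt = -5*e^(t)/(5*e^(t) - 9)
d^2K/dt^2 = 45*e^(t)/(25*e^(2*t) - 90*e^(t) + 81)

κ_2 = d^2K/dt^2 |_{t=0} = 45/16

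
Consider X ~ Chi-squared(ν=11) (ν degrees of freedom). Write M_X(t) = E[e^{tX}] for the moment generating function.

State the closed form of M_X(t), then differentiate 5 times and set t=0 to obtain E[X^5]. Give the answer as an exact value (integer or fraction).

M_X(t) = (1 - 2*t)^(-11/2)

E[X^5] = M^(5)(0) = 692835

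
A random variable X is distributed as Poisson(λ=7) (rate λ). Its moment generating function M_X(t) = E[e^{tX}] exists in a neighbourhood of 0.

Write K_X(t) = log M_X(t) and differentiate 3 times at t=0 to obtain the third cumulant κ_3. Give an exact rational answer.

M_X(t) = e^(7*e^(t) - 7)
K_X(t) = log M_X(t) = 7*e^(t) - 7
K^(3)(t) = 7*e^(t)

κ_3 = K^(3)(0) = 7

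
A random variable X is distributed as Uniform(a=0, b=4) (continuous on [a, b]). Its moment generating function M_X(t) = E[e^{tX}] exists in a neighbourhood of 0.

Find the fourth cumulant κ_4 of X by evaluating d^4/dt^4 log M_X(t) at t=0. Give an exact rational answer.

M_X(t) = (e^(4*t) - 1)/(4*t)
K_X(t) = log M_X(t) = -log(t) + log(e^(4*t) - 1) - 2*log(2)

κ_4 = K^(4)(0) = -32/15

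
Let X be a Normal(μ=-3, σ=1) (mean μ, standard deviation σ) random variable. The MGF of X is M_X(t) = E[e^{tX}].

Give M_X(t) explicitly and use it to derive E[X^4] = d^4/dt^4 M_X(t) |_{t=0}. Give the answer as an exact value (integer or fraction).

M_X(t) = e^(t^2/2 - 3*t)
M′(t) = t*e^(-3*t)*e^(t^2/2) - 3*e^(-3*t)*e^(t^2/2)
M′′(t) = (t^2*e^(t^2/2) - 6*t*e^(t^2/2) + 10*e^(t^2/2))*e^(-3*t)
M′′′(t) = (t^3*e^(t^2/2) - 9*t^2*e^(t^2/2) + 30*t*e^(t^2/2) - 36*e^(t^2/2))*e^(-3*t)
M′′′′(t) = (t^4*e^(t^2/2) - 12*t^3*e^(t^2/2) + 60*t^2*e^(t^2/2) - 144*t*e^(t^2/2) + 138*e^(t^2/2))*e^(-3*t)

E[X^4] = M′′′′(0) = 138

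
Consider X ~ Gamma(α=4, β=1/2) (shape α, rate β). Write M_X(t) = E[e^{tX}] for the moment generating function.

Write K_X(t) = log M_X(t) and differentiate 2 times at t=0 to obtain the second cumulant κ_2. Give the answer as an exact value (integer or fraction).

κ_2 = D^2[K](0) = 16

M_X(t) = 1/(16*(1/2 - t)^4)
K_X(t) = log M_X(t) = -4*log(1/2 - t) - 4*log(2)
D^2[K](t) = 16/(4*t^2 - 4*t + 1)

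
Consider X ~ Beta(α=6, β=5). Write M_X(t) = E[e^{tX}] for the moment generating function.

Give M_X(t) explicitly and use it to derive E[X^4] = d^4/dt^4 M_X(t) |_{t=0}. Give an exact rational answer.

M_X(t) = ₁F₁(6; 11; t)
M′(t) = 6*₁F₁(7; 12; t)/11
M′′(t) = 7*₁F₁(8; 13; t)/22
M′′′(t) = 28*₁F₁(9; 14; t)/143
M′′′′(t) = 18*₁F₁(10; 15; t)/143

E[X^4] = M′′′′(0) = 18/143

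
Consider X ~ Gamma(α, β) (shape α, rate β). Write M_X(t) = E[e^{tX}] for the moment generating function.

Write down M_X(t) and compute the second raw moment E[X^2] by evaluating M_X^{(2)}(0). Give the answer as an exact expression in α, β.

M_X(t) = (β/(β - t))^α
M^(2)(t) = (α^2*β^α*(1/(β - t))^α + α*β^α*(1/(β - t))^α)/(β^2 - 2*β*t + t^2)

E[X^2] = M^(2)(0) = α*(α + 1)/β^2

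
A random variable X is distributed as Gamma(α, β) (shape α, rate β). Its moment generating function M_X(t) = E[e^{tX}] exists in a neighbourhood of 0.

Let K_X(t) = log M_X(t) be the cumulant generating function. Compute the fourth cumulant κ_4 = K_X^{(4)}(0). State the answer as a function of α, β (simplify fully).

M_X(t) = (β/(β - t))^α
K_X(t) = log M_X(t) = α*(log(β) - log(β - t))
D^4[K](t) = 6*α/(β^4 - 4*β^3*t + 6*β^2*t^2 - 4*β*t^3 + t^4)

κ_4 = D^4[K](0) = 6*α/β^4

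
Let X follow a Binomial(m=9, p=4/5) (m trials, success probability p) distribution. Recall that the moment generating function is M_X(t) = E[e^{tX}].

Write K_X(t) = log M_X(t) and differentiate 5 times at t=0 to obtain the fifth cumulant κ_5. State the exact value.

M_X(t) = (4*e^(t)/5 + 1/5)^9
K_X(t) = log M_X(t) = 9*log(4*e^(t)/5 + 1/5)
D^5[K](t) = (-2304*e^(4*t) + 6336*e^(3*t) - 1584*e^(2*t) + 36*e^(t))/(1024*e^(5*t) + 1280*e^(4*t) + 640*e^(3*t) + 160*e^(2*t) + 20*e^(t) + 1)

κ_5 = D^5[K](0) = 2484/3125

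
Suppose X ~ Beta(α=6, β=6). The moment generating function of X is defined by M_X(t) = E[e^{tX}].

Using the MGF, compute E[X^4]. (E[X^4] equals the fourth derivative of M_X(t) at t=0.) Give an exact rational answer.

M_X(t) = ₁F₁(6; 12; t)
M′(t) = ₁F₁(7; 13; t)/2
M′′(t) = 7*₁F₁(8; 14; t)/26
M′′′(t) = 2*₁F₁(9; 15; t)/13
M′′′′(t) = 6*₁F₁(10; 16; t)/65

E[X^4] = M′′′′(0) = 6/65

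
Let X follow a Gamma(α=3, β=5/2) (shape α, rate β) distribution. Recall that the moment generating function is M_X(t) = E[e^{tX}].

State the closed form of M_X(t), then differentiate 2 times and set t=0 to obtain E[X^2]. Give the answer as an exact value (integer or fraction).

E[X^2] = d^2M/dt^2 |_{t=0} = 48/25

M_X(t) = 125/(8*(5/2 - t)^3)
dM/dt = 750/(16*t^4 - 160*t^3 + 600*t^2 - 1000*t + 625)
d^2M/dt^2 = -6000/(32*t^5 - 400*t^4 + 2000*t^3 - 5000*t^2 + 6250*t - 3125)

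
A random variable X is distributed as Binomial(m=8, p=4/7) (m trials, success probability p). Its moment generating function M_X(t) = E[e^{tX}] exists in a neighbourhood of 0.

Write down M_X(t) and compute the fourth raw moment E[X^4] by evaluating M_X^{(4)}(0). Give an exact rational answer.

M_X(t) = (4*e^(t)/7 + 3/7)^8

E[X^4] = D^4[M](0) = 235936/343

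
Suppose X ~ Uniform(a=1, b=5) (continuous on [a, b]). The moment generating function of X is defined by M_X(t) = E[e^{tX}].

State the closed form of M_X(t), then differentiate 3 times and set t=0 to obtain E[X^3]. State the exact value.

M_X(t) = (e^(5*t) - e^(t))/(4*t)
M^(3)(t) = (125*t^3*e^(5*t) - t^3*e^(t) - 75*t^2*e^(5*t) + 3*t^2*e^(t) + 30*t*e^(5*t) - 6*t*e^(t) - 6*e^(5*t) + 6*e^(t))/(4*t^4)

E[X^3] = M^(3)(0) = 39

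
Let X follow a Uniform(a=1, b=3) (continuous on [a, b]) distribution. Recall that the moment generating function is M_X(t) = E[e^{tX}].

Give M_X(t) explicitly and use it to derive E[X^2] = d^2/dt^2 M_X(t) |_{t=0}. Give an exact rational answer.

E[X^2] = M^(2)(0) = 13/3

M_X(t) = (e^(3*t) - e^(t))/(2*t)
M^(2)(t) = (9*t^2*e^(3*t) - t^2*e^(t) - 6*t*e^(3*t) + 2*t*e^(t) + 2*e^(3*t) - 2*e^(t))/(2*t^3)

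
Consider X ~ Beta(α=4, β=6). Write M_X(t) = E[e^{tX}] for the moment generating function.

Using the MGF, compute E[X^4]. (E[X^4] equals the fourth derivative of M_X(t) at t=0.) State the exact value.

M_X(t) = ₁F₁(4; 10; t)
dM/dt = 2*₁F₁(5; 11; t)/5
d^2M/dt^2 = 2*₁F₁(6; 12; t)/11
d^3M/dt^3 = ₁F₁(7; 13; t)/11
d^4M/dt^4 = 7*₁F₁(8; 14; t)/143

E[X^4] = d^4M/dt^4 |_{t=0} = 7/143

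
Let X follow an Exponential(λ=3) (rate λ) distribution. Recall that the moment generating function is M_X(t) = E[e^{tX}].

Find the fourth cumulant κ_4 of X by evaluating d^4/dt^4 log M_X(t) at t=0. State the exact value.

κ_4 = K′′′′(0) = 2/27

M_X(t) = 3/(3 - t)
K_X(t) = log M_X(t) = -log(3 - t) + log(3)
K′(t) = -1/(t - 3)
K′′(t) = 1/(t^2 - 6*t + 9)
K′′′(t) = -2/(t^3 - 9*t^2 + 27*t - 27)
K′′′′(t) = 6/(t^4 - 12*t^3 + 54*t^2 - 108*t + 81)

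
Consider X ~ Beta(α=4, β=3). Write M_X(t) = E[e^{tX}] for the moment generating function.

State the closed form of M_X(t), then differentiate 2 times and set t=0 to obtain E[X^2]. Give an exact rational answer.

E[X^2] = d^2M/dt^2 |_{t=0} = 5/14

M_X(t) = ₁F₁(4; 7; t)
dM/dt = 4*₁F₁(5; 8; t)/7
d^2M/dt^2 = 5*₁F₁(6; 9; t)/14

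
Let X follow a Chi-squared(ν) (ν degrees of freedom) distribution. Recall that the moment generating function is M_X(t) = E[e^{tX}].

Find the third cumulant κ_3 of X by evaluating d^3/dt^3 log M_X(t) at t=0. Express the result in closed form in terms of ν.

κ_3 = d^3K/dt^3 |_{t=0} = 8*ν

M_X(t) = (1 - 2*t)^(-ν/2)
K_X(t) = log M_X(t) = -ν*log(1 - 2*t)/2
dK/dt = -ν/(2*t - 1)
d^2K/dt^2 = 2*ν/(4*t^2 - 4*t + 1)
d^3K/dt^3 = -8*ν/(8*t^3 - 12*t^2 + 6*t - 1)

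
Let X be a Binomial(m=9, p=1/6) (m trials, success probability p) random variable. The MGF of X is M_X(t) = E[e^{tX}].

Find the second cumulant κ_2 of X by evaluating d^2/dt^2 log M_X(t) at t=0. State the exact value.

M_X(t) = (e^(t)/6 + 5/6)^9
K_X(t) = log M_X(t) = 9*log(e^(t)/6 + 5/6)
dK/dt = 9*e^(t)/(e^(t) + 5)
d^2K/dt^2 = 45*e^(t)/(e^(2*t) + 10*e^(t) + 25)

κ_2 = d^2K/dt^2 |_{t=0} = 5/4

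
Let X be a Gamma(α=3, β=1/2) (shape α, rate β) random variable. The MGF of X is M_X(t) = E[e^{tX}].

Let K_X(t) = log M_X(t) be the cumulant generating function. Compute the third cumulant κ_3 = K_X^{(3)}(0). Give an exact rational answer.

M_X(t) = 1/(8*(1/2 - t)^3)
K_X(t) = log M_X(t) = -3*log(1/2 - t) - 3*log(2)
dK/dt = -6/(2*t - 1)
d^2K/dt^2 = 12/(4*t^2 - 4*t + 1)
d^3K/dt^3 = -48/(8*t^3 - 12*t^2 + 6*t - 1)

κ_3 = d^3K/dt^3 |_{t=0} = 48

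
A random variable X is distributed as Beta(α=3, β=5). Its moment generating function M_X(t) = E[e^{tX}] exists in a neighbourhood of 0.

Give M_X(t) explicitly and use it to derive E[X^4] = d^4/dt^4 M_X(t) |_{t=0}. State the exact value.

E[X^4] = M^(4)(0) = 1/22

M_X(t) = ₁F₁(3; 8; t)
M^(4)(t) = ₁F₁(7; 12; t)/22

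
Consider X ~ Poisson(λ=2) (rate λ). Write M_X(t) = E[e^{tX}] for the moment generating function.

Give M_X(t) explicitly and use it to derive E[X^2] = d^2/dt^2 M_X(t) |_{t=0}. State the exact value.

M_X(t) = e^(2*e^(t) - 2)
D^2[M](t) = (4*e^(2*t)*e^(2*e^(t)) + 2*e^(t)*e^(2*e^(t)))*e^(-2)

E[X^2] = D^2[M](0) = 6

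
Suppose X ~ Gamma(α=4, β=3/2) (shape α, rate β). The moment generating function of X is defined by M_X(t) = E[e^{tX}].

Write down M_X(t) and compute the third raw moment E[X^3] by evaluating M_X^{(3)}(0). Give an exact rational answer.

E[X^3] = M^(3)(0) = 320/9

M_X(t) = 81/(16*(3/2 - t)^4)
M^(3)(t) = -77760/(128*t^7 - 1344*t^6 + 6048*t^5 - 15120*t^4 + 22680*t^3 - 20412*t^2 + 10206*t - 2187)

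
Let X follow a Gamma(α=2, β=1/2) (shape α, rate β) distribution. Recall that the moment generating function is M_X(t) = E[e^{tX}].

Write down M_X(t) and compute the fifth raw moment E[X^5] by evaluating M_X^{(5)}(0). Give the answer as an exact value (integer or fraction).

M_X(t) = 1/(4*(1/2 - t)^2)
M′(t) = -4/(8*t^3 - 12*t^2 + 6*t - 1)
M′′(t) = 24/(16*t^4 - 32*t^3 + 24*t^2 - 8*t + 1)
M′′′(t) = -192/(32*t^5 - 80*t^4 + 80*t^3 - 40*t^2 + 10*t - 1)
M′′′′(t) = 1920/(64*t^6 - 192*t^5 + 240*t^4 - 160*t^3 + 60*t^2 - 12*t + 1)
M′′′′′(t) = -23040/(128*t^7 - 448*t^6 + 672*t^5 - 560*t^4 + 280*t^3 - 84*t^2 + 14*t - 1)

E[X^5] = M′′′′′(0) = 23040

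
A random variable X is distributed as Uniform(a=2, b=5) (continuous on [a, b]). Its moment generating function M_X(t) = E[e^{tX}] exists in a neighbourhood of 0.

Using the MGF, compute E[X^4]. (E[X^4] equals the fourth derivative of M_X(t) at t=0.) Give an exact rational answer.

E[X^4] = d^4M/dt^4 |_{t=0} = 1031/5

M_X(t) = (e^(5*t) - e^(2*t))/(3*t)
dM/dt = (5*t*e^(5*t) - 2*t*e^(2*t) - e^(5*t) + e^(2*t))/(3*t^2)
d^2M/dt^2 = (25*t^2*e^(5*t) - 4*t^2*e^(2*t) - 10*t*e^(5*t) + 4*t*e^(2*t) + 2*e^(5*t) - 2*e^(2*t))/(3*t^3)
d^3M/dt^3 = (125*t^3*e^(5*t) - 8*t^3*e^(2*t) - 75*t^2*e^(5*t) + 12*t^2*e^(2*t) + 30*t*e^(5*t) - 12*t*e^(2*t) - 6*e^(5*t) + 6*e^(2*t))/(3*t^4)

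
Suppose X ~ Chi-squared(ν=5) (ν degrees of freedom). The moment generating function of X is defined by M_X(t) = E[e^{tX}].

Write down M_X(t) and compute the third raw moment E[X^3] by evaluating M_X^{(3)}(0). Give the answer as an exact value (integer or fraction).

M_X(t) = (1 - 2*t)^(-5/2)
M′(t) = -5/(8*t^3*√(1 - 2*t) - 12*t^2*√(1 - 2*t) + 6*t*√(1 - 2*t) - √(1 - 2*t))
M′′(t) = 35/(16*t^4*√(1 - 2*t) - 32*t^3*√(1 - 2*t) + 24*t^2*√(1 - 2*t) - 8*t*√(1 - 2*t) + √(1 - 2*t))
M′′′(t) = -315/(32*t^5*√(1 - 2*t) - 80*t^4*√(1 - 2*t) + 80*t^3*√(1 - 2*t) - 40*t^2*√(1 - 2*t) + 10*t*√(1 - 2*t) - √(1 - 2*t))

E[X^3] = M′′′(0) = 315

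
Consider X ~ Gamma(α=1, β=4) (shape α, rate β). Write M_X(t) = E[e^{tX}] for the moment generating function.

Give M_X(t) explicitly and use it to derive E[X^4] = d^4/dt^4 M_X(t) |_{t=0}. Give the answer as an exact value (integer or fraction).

E[X^4] = D^4[M](0) = 3/32

M_X(t) = 4/(4 - t)
D^4[M](t) = -96/(t^5 - 20*t^4 + 160*t^3 - 640*t^2 + 1280*t - 1024)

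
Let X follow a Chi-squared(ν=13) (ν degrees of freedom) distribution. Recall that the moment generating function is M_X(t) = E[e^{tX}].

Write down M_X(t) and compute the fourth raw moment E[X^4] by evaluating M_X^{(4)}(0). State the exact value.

M_X(t) = (1 - 2*t)^(-13/2)
M′(t) = -13/(128*t^7*√(1 - 2*t) - 448*t^6*√(1 - 2*t) + 672*t^5*√(1 - 2*t) - 560*t^4*√(1 - 2*t) + 280*t^3*√(1 - 2*t) - 84*t^2*√(1 - 2*t) + 14*t*√(1 - 2*t) - √(1 - 2*t))

E[X^4] = M′′′′(0) = 62985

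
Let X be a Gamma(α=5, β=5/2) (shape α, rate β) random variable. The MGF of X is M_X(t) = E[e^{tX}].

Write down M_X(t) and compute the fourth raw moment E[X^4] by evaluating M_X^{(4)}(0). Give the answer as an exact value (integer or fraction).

E[X^4] = M′′′′(0) = 5376/125

M_X(t) = 3125/(32*(5/2 - t)^5)
M′(t) = 31250/(64*t^6 - 960*t^5 + 6000*t^4 - 20000*t^3 + 37500*t^2 - 37500*t + 15625)
M′′(t) = -375000/(128*t^7 - 2240*t^6 + 16800*t^5 - 70000*t^4 + 175000*t^3 - 262500*t^2 + 218750*t - 78125)
M′′′(t) = 5250000/(256*t^8 - 5120*t^7 + 44800*t^6 - 224000*t^5 + 700000*t^4 - 1400000*t^3 + 1750000*t^2 - 1250000*t + 390625)
M′′′′(t) = -84000000/(512*t^9 - 11520*t^8 + 115200*t^7 - 672000*t^6 + 2520000*t^5 - 6300000*t^4 + 10500000*t^3 - 11250000*t^2 + 7031250*t - 1953125)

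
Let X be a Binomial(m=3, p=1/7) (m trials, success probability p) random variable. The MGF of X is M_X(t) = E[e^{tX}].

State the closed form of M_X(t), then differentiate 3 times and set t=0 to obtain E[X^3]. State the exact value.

M_X(t) = (e^(t)/7 + 6/7)^3
M^(3)(t) = 27*e^(3*t)/343 + 144*e^(2*t)/343 + 108*e^(t)/343

E[X^3] = M^(3)(0) = 279/343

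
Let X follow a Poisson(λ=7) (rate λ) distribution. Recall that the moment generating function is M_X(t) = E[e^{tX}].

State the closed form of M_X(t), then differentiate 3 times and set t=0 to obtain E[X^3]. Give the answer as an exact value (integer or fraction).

E[X^3] = M^(3)(0) = 497

M_X(t) = e^(7*e^(t) - 7)
M^(3)(t) = (343*e^(3*t)*e^(7*e^(t)) + 147*e^(2*t)*e^(7*e^(t)) + 7*e^(t)*e^(7*e^(t)))*e^(-7)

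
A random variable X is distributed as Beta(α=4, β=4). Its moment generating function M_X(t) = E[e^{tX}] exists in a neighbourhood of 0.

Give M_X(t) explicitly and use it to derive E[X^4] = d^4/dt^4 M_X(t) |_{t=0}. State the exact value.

E[X^4] = d^4M/dt^4 |_{t=0} = 7/66

M_X(t) = ₁F₁(4; 8; t)
dM/dt = ₁F₁(5; 9; t)/2
d^2M/dt^2 = 5*₁F₁(6; 10; t)/18
d^3M/dt^3 = ₁F₁(7; 11; t)/6
d^4M/dt^4 = 7*₁F₁(8; 12; t)/66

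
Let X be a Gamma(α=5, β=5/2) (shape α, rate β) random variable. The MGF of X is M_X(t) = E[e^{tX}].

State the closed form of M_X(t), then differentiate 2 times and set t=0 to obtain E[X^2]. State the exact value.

E[X^2] = M^(2)(0) = 24/5

M_X(t) = 3125/(32*(5/2 - t)^5)
M^(2)(t) = -375000/(128*t^7 - 2240*t^6 + 16800*t^5 - 70000*t^4 + 175000*t^3 - 262500*t^2 + 218750*t - 78125)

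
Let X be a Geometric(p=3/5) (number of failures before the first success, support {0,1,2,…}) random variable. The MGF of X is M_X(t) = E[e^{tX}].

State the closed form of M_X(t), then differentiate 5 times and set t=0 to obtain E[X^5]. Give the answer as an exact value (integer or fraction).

M_X(t) = 3/(5*(1 - 2*e^(t)/5))

E[X^5] = D^5[M](0) = 9854/81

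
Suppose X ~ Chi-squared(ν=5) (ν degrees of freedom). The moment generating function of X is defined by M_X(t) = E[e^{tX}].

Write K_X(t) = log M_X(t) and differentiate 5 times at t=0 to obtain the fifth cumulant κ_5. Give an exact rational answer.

M_X(t) = (1 - 2*t)^(-5/2)
K_X(t) = log M_X(t) = -5*log(1 - 2*t)/2
dK/dt = -5/(2*t - 1)
d^2K/dt^2 = 10/(4*t^2 - 4*t + 1)
d^3K/dt^3 = -40/(8*t^3 - 12*t^2 + 6*t - 1)
d^4K/dt^4 = 240/(16*t^4 - 32*t^3 + 24*t^2 - 8*t + 1)
d^5K/dt^5 = -1920/(32*t^5 - 80*t^4 + 80*t^3 - 40*t^2 + 10*t - 1)

κ_5 = d^5K/dt^5 |_{t=0} = 1920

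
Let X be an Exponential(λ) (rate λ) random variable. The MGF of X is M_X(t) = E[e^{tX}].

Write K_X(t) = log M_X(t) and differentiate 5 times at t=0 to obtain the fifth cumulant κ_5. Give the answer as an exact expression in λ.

M_X(t) = λ/(λ - t)
K_X(t) = log M_X(t) = log(λ) - log(λ - t)
dK/dt = -1/(-λ + t)
d^2K/dt^2 = 1/(λ^2 - 2*λ*t + t^2)
d^3K/dt^3 = -2/(-λ^3 + 3*λ^2*t - 3*λ*t^2 + t^3)
d^4K/dt^4 = 6/(λ^4 - 4*λ^3*t + 6*λ^2*t^2 - 4*λ*t^3 + t^4)
d^5K/dt^5 = -24/(-λ^5 + 5*λ^4*t - 10*λ^3*t^2 + 10*λ^2*t^3 - 5*λ*t^4 + t^5)

κ_5 = d^5K/dt^5 |_{t=0} = 24/λ^5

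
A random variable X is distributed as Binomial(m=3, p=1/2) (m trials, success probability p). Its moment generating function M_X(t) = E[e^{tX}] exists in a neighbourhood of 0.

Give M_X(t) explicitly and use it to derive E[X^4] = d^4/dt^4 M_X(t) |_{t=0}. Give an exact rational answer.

M_X(t) = (e^(t)/2 + 1/2)^3
dM/dt = 3*e^(3*t)/8 + 3*e^(2*t)/4 + 3*e^(t)/8
d^2M/dt^2 = 9*e^(3*t)/8 + 3*e^(2*t)/2 + 3*e^(t)/8
d^3M/dt^3 = 27*e^(3*t)/8 + 3*e^(2*t) + 3*e^(t)/8
d^4M/dt^4 = 81*e^(3*t)/8 + 6*e^(2*t) + 3*e^(t)/8

E[X^4] = d^4M/dt^4 |_{t=0} = 33/2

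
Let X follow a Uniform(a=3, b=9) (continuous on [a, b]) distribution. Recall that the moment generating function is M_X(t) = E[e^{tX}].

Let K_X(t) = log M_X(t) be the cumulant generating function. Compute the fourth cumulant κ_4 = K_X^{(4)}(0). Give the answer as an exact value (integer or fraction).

κ_4 = K^(4)(0) = -54/5

M_X(t) = (e^(9*t) - e^(3*t))/(6*t)
K_X(t) = log M_X(t) = -log(t) + log(e^(9*t) - e^(3*t)) - log(6)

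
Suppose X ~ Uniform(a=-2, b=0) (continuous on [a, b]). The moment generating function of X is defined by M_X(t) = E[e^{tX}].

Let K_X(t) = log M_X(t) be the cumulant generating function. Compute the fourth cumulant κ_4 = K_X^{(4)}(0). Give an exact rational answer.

κ_4 = d^4K/dt^4 |_{t=0} = -2/15

M_X(t) = (1 - e^(-2*t))/(2*t)
K_X(t) = log M_X(t) = -log(t) + log(1 - e^(-2*t)) - log(2)
dK/dt = (2*t - e^(2*t) + 1)/(t*e^(2*t) - t)
d^2K/dt^2 = (-4*t^2*e^(2*t) + e^(4*t) - 2*e^(2*t) + 1)/(t^2*e^(4*t) - 2*t^2*e^(2*t) + t^2)
d^3K/dt^3 = (8*t^3*e^(4*t) + 8*t^3*e^(2*t) - 2*e^(6*t) + 6*e^(4*t) - 6*e^(2*t) + 2)/(t^3*e^(6*t) - 3*t^3*e^(4*t) + 3*t^3*e^(2*t) - t^3)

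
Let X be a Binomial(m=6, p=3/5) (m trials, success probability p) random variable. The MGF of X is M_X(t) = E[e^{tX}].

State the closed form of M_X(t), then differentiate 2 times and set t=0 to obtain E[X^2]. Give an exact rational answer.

M_X(t) = (3*e^(t)/5 + 2/5)^6
M′(t) = 4374*e^(6*t)/15625 + 2916*e^(5*t)/3125 + 3888*e^(4*t)/3125 + 2592*e^(3*t)/3125 + 864*e^(2*t)/3125 + 576*e^(t)/15625
M′′(t) = 26244*e^(6*t)/15625 + 2916*e^(5*t)/625 + 15552*e^(4*t)/3125 + 7776*e^(3*t)/3125 + 1728*e^(2*t)/3125 + 576*e^(t)/15625

E[X^2] = M′′(0) = 72/5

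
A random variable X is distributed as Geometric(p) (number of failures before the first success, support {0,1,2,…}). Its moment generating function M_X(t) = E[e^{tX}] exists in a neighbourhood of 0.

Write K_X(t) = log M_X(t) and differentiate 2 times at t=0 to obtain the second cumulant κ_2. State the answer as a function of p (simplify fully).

κ_2 = K′′(0) = (1 - p)/p^2

M_X(t) = p/(-(1 - p)*e^(t) + 1)
K_X(t) = log M_X(t) = log(p) - log(-(1 - p)*e^(t) + 1)
K′(t) = (-p*e^(t) + e^(t))/(p*e^(t) - e^(t) + 1)
K′′(t) = (-p*e^(t) + e^(t))/(p^2*e^(2*t) - 2*p*e^(2*t) + 2*p*e^(t) + e^(2*t) - 2*e^(t) + 1)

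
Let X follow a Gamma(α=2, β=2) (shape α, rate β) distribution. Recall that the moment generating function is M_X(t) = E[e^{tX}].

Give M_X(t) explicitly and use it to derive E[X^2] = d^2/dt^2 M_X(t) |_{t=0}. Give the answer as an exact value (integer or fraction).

M_X(t) = 4/(2 - t)^2
dM/dt = -8/(t^3 - 6*t^2 + 12*t - 8)
d^2M/dt^2 = 24/(t^4 - 8*t^3 + 24*t^2 - 32*t + 16)

E[X^2] = d^2M/dt^2 |_{t=0} = 3/2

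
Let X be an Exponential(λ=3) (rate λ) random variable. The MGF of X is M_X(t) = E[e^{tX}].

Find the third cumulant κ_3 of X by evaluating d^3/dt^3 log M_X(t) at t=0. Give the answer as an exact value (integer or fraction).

κ_3 = K^(3)(0) = 2/27

M_X(t) = 3/(3 - t)
K_X(t) = log M_X(t) = -log(3 - t) + log(3)
K^(3)(t) = -2/(t^3 - 9*t^2 + 27*t - 27)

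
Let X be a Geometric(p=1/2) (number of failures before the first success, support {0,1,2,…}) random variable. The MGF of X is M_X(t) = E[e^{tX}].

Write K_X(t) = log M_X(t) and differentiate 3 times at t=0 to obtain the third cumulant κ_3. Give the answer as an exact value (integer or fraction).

κ_3 = K′′′(0) = 6

M_X(t) = 1/(2*(1 - e^(t)/2))
K_X(t) = log M_X(t) = -log(1 - e^(t)/2) - log(2)
K′(t) = -e^(t)/(e^(t) - 2)
K′′(t) = 2*e^(t)/(e^(2*t) - 4*e^(t) + 4)
K′′′(t) = (-2*e^(2*t) - 4*e^(t))/(e^(3*t) - 6*e^(2*t) + 12*e^(t) - 8)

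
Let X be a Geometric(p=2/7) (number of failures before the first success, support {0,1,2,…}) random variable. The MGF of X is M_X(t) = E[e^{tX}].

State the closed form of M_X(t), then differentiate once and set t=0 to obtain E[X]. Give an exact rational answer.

M_X(t) = 2/(7*(1 - 5*e^(t)/7))
M′(t) = 10*e^(t)/(25*e^(2*t) - 70*e^(t) + 49)

E[X] = M′(0) = 5/2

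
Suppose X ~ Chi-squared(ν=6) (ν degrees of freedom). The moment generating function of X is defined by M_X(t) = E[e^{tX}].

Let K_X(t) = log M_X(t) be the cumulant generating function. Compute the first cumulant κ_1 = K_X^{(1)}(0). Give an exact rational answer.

κ_1 = K^(1)(0) = 6

M_X(t) = (1 - 2*t)^(-3)
K_X(t) = log M_X(t) = -3*log(1 - 2*t)
K^(1)(t) = -6/(2*t - 1)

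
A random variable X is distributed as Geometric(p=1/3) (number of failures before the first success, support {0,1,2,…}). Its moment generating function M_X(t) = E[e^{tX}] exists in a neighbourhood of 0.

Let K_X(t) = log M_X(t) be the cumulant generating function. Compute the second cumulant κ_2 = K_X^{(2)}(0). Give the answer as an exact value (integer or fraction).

M_X(t) = 1/(3*(1 - 2*e^(t)/3))
K_X(t) = log M_X(t) = -log(1 - 2*e^(t)/3) - log(3)
D^2[K](t) = 6*e^(t)/(4*e^(2*t) - 12*e^(t) + 9)

κ_2 = D^2[K](0) = 6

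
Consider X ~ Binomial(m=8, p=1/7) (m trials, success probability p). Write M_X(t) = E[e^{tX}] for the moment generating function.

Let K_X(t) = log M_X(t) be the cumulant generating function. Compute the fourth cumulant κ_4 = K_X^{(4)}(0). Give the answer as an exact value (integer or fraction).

κ_4 = D^4[K](0) = 624/2401

M_X(t) = (e^(t)/7 + 6/7)^8
K_X(t) = log M_X(t) = 8*log(e^(t)/7 + 6/7)
D^4[K](t) = (48*e^(3*t) - 1152*e^(2*t) + 1728*e^(t))/(e^(4*t) + 24*e^(3*t) + 216*e^(2*t) + 864*e^(t) + 1296)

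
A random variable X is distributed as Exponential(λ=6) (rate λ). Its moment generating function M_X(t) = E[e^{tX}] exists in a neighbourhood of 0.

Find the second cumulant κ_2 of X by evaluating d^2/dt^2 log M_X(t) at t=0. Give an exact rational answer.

M_X(t) = 6/(6 - t)
K_X(t) = log M_X(t) = -log(6 - t) + log(6)
K′(t) = -1/(t - 6)
K′′(t) = 1/(t^2 - 12*t + 36)

κ_2 = K′′(0) = 1/36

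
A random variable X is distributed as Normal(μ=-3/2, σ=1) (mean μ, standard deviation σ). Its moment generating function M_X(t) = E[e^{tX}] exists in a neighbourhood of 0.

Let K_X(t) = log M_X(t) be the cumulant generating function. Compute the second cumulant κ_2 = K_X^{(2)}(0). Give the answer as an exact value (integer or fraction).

κ_2 = D^2[K](0) = 1

M_X(t) = e^(t^2/2 - 3*t/2)
K_X(t) = log M_X(t) = t^2/2 - 3*t/2
D^2[K](t) = 1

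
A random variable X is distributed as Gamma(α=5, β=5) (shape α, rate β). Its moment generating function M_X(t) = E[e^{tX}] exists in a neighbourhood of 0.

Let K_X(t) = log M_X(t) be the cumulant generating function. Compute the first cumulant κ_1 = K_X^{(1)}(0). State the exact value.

κ_1 = K′(0) = 1

M_X(t) = 3125/(5 - t)^5
K_X(t) = log M_X(t) = -5*log(5 - t) + 5*log(5)
K′(t) = -5/(t - 5)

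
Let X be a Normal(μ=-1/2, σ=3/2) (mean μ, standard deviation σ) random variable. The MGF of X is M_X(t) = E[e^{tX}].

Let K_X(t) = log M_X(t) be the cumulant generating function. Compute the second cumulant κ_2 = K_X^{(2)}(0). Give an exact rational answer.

M_X(t) = e^(9*t^2/8 - t/2)
K_X(t) = log M_X(t) = 9*t^2/8 - t/2
D^2[K](t) = 9/4

κ_2 = D^2[K](0) = 9/4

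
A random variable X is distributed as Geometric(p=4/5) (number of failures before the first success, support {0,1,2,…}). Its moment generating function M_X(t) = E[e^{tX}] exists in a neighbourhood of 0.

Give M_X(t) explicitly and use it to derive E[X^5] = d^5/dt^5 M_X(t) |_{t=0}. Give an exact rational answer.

M_X(t) = 4/(5*(1 - e^(t)/5))
M^(5)(t) = (4*e^(5*t) + 520*e^(4*t) + 6600*e^(3*t) + 13000*e^(2*t) + 2500*e^(t))/(e^(6*t) - 30*e^(5*t) + 375*e^(4*t) - 2500*e^(3*t) + 9375*e^(2*t) - 18750*e^(t) + 15625)

E[X^5] = M^(5)(0) = 707/128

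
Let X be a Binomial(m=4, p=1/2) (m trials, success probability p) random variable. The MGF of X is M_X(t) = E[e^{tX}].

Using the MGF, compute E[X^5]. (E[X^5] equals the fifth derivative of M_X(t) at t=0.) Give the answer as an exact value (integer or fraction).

M_X(t) = (e^(t)/2 + 1/2)^4
dM/dt = e^(4*t)/4 + 3*e^(3*t)/4 + 3*e^(2*t)/4 + e^(t)/4
d^2M/dt^2 = e^(4*t) + 9*e^(3*t)/4 + 3*e^(2*t)/2 + e^(t)/4
d^3M/dt^3 = 4*e^(4*t) + 27*e^(3*t)/4 + 3*e^(2*t) + e^(t)/4
d^4M/dt^4 = 16*e^(4*t) + 81*e^(3*t)/4 + 6*e^(2*t) + e^(t)/4
d^5M/dt^5 = 64*e^(4*t) + 243*e^(3*t)/4 + 12*e^(2*t) + e^(t)/4

E[X^5] = d^5M/dt^5 |_{t=0} = 137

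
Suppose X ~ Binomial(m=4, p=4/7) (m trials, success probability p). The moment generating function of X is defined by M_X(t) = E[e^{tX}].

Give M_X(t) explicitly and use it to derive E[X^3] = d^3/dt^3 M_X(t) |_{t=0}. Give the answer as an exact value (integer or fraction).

E[X^3] = M′′′(0) = 6352/343

M_X(t) = (4*e^(t)/7 + 3/7)^4
M′(t) = 1024*e^(4*t)/2401 + 2304*e^(3*t)/2401 + 1728*e^(2*t)/2401 + 432*e^(t)/2401
M′′(t) = 4096*e^(4*t)/2401 + 6912*e^(3*t)/2401 + 3456*e^(2*t)/2401 + 432*e^(t)/2401
M′′′(t) = 16384*e^(4*t)/2401 + 20736*e^(3*t)/2401 + 6912*e^(2*t)/2401 + 432*e^(t)/2401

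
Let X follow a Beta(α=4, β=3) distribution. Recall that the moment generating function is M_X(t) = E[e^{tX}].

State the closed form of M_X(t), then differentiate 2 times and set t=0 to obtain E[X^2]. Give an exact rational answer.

M_X(t) = ₁F₁(4; 7; t)
M^(2)(t) = 5*₁F₁(6; 9; t)/14

E[X^2] = M^(2)(0) = 5/14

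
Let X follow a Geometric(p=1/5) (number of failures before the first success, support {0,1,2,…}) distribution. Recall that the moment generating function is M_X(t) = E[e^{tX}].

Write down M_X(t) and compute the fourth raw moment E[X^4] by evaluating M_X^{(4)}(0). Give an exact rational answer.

M_X(t) = 1/(5*(1 - 4*e^(t)/5))
dM/dt = 4*e^(t)/(16*e^(2*t) - 40*e^(t) + 25)
d^2M/dt^2 = (-16*e^(2*t) - 20*e^(t))/(64*e^(3*t) - 240*e^(2*t) + 300*e^(t) - 125)
d^3M/dt^3 = (64*e^(3*t) + 320*e^(2*t) + 100*e^(t))/(256*e^(4*t) - 1280*e^(3*t) + 2400*e^(2*t) - 2000*e^(t) + 625)
d^4M/dt^4 = (-256*e^(4*t) - 3520*e^(3*t) - 4400*e^(2*t) - 500*e^(t))/(1024*e^(5*t) - 6400*e^(4*t) + 16000*e^(3*t) - 20000*e^(2*t) + 12500*e^(t) - 3125)

E[X^4] = d^4M/dt^4 |_{t=0} = 8676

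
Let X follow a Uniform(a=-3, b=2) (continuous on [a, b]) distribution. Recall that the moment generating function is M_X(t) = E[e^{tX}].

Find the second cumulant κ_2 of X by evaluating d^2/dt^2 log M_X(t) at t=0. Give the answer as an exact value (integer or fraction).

κ_2 = K^(2)(0) = 25/12

M_X(t) = (e^(2*t) - e^(-3*t))/(5*t)
K_X(t) = log M_X(t) = -log(t) + log(e^(2*t) - e^(-3*t)) - log(5)
K^(2)(t) = (-25*t^2*e^(5*t) + e^(10*t) - 2*e^(5*t) + 1)/(t^2*e^(10*t) - 2*t^2*e^(5*t) + t^2)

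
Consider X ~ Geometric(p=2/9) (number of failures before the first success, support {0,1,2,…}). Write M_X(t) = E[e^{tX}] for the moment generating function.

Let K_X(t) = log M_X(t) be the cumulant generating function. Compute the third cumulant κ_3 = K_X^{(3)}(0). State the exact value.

M_X(t) = 2/(9*(1 - 7*e^(t)/9))
K_X(t) = log M_X(t) = -log(1 - 7*e^(t)/9) - 2*log(3) + log(2)
K^(3)(t) = (-441*e^(2*t) - 567*e^(t))/(343*e^(3*t) - 1323*e^(2*t) + 1701*e^(t) - 729)

κ_3 = K^(3)(0) = 126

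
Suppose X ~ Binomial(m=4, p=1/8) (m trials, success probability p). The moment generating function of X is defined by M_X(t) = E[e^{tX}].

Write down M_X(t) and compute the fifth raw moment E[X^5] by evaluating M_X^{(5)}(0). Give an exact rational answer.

E[X^5] = d^5M/dt^5 |_{t=0} = 1163/256

M_X(t) = (e^(t)/8 + 7/8)^4
dM/dt = e^(4*t)/1024 + 21*e^(3*t)/1024 + 147*e^(2*t)/1024 + 343*e^(t)/1024
d^2M/dt^2 = e^(4*t)/256 + 63*e^(3*t)/1024 + 147*e^(2*t)/512 + 343*e^(t)/1024
d^3M/dt^3 = e^(4*t)/64 + 189*e^(3*t)/1024 + 147*e^(2*t)/256 + 343*e^(t)/1024
d^4M/dt^4 = e^(4*t)/16 + 567*e^(3*t)/1024 + 147*e^(2*t)/128 + 343*e^(t)/1024
d^5M/dt^5 = e^(4*t)/4 + 1701*e^(3*t)/1024 + 147*e^(2*t)/64 + 343*e^(t)/1024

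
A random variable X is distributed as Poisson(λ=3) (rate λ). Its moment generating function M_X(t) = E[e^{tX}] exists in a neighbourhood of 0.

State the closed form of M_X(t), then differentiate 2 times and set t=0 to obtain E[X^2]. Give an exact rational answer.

E[X^2] = d^2M/dt^2 |_{t=0} = 12

M_X(t) = e^(3*e^(t) - 3)
dM/dt = 3*e^(-3)*e^(t)*e^(3*e^(t))
d^2M/dt^2 = (9*e^(2*t)*e^(3*e^(t)) + 3*e^(t)*e^(3*e^(t)))*e^(-3)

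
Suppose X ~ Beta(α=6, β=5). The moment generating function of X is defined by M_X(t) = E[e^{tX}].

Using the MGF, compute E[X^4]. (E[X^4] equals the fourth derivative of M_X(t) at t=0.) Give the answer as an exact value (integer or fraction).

E[X^4] = M′′′′(0) = 18/143

M_X(t) = ₁F₁(6; 11; t)
M′(t) = 6*₁F₁(7; 12; t)/11
M′′(t) = 7*₁F₁(8; 13; t)/22
M′′′(t) = 28*₁F₁(9; 14; t)/143
M′′′′(t) = 18*₁F₁(10; 15; t)/143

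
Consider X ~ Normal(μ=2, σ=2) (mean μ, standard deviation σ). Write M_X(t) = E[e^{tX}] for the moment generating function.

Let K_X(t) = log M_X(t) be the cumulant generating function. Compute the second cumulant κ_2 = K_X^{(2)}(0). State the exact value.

M_X(t) = e^(2*t^2 + 2*t)
K_X(t) = log M_X(t) = 2*t^2 + 2*t
dK/dt = 4*t + 2
d^2K/dt^2 = 4

κ_2 = d^2K/dt^2 |_{t=0} = 4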